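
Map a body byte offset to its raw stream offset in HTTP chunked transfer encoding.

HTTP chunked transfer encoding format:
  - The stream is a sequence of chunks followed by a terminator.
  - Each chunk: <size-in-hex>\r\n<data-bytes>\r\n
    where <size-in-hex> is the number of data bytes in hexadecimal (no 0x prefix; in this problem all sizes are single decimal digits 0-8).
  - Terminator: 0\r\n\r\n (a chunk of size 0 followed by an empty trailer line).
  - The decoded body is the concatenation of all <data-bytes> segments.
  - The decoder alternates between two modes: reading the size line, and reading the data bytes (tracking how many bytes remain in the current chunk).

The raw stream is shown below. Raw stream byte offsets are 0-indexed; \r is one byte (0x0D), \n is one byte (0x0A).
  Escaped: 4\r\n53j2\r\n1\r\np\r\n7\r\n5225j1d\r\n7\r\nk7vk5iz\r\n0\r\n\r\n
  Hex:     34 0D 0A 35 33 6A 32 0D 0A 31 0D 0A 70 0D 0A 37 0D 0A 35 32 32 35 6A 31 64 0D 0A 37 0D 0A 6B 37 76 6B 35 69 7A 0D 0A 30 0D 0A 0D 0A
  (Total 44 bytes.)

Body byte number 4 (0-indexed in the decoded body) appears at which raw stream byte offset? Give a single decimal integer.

Answer: 12

Derivation:
Chunk 1: stream[0..1]='4' size=0x4=4, data at stream[3..7]='53j2' -> body[0..4], body so far='53j2'
Chunk 2: stream[9..10]='1' size=0x1=1, data at stream[12..13]='p' -> body[4..5], body so far='53j2p'
Chunk 3: stream[15..16]='7' size=0x7=7, data at stream[18..25]='5225j1d' -> body[5..12], body so far='53j2p5225j1d'
Chunk 4: stream[27..28]='7' size=0x7=7, data at stream[30..37]='k7vk5iz' -> body[12..19], body so far='53j2p5225j1dk7vk5iz'
Chunk 5: stream[39..40]='0' size=0 (terminator). Final body='53j2p5225j1dk7vk5iz' (19 bytes)
Body byte 4 at stream offset 12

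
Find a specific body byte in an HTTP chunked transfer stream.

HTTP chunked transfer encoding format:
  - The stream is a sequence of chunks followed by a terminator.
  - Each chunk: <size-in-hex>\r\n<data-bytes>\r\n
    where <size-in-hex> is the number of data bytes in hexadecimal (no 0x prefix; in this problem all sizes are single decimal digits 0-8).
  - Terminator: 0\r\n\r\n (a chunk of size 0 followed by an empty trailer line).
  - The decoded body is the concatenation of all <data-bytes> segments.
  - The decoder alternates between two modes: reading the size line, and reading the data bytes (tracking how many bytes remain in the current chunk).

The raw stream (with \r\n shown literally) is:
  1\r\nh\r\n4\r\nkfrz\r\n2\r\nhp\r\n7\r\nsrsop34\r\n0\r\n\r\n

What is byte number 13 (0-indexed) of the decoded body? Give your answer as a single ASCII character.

Chunk 1: stream[0..1]='1' size=0x1=1, data at stream[3..4]='h' -> body[0..1], body so far='h'
Chunk 2: stream[6..7]='4' size=0x4=4, data at stream[9..13]='kfrz' -> body[1..5], body so far='hkfrz'
Chunk 3: stream[15..16]='2' size=0x2=2, data at stream[18..20]='hp' -> body[5..7], body so far='hkfrzhp'
Chunk 4: stream[22..23]='7' size=0x7=7, data at stream[25..32]='srsop34' -> body[7..14], body so far='hkfrzhpsrsop34'
Chunk 5: stream[34..35]='0' size=0 (terminator). Final body='hkfrzhpsrsop34' (14 bytes)
Body byte 13 = '4'

Answer: 4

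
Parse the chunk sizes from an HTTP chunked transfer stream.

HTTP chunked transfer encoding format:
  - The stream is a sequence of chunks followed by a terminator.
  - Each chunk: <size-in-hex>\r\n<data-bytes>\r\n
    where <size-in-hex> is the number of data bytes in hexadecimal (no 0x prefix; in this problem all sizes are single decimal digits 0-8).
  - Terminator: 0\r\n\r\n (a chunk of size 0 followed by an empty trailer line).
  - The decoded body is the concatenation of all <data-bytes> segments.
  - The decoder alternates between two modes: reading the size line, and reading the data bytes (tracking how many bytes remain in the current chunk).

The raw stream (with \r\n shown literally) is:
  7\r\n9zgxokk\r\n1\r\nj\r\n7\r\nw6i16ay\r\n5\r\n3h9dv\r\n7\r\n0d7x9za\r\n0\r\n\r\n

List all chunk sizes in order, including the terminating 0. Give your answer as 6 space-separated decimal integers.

Chunk 1: stream[0..1]='7' size=0x7=7, data at stream[3..10]='9zgxokk' -> body[0..7], body so far='9zgxokk'
Chunk 2: stream[12..13]='1' size=0x1=1, data at stream[15..16]='j' -> body[7..8], body so far='9zgxokkj'
Chunk 3: stream[18..19]='7' size=0x7=7, data at stream[21..28]='w6i16ay' -> body[8..15], body so far='9zgxokkjw6i16ay'
Chunk 4: stream[30..31]='5' size=0x5=5, data at stream[33..38]='3h9dv' -> body[15..20], body so far='9zgxokkjw6i16ay3h9dv'
Chunk 5: stream[40..41]='7' size=0x7=7, data at stream[43..50]='0d7x9za' -> body[20..27], body so far='9zgxokkjw6i16ay3h9dv0d7x9za'
Chunk 6: stream[52..53]='0' size=0 (terminator). Final body='9zgxokkjw6i16ay3h9dv0d7x9za' (27 bytes)

Answer: 7 1 7 5 7 0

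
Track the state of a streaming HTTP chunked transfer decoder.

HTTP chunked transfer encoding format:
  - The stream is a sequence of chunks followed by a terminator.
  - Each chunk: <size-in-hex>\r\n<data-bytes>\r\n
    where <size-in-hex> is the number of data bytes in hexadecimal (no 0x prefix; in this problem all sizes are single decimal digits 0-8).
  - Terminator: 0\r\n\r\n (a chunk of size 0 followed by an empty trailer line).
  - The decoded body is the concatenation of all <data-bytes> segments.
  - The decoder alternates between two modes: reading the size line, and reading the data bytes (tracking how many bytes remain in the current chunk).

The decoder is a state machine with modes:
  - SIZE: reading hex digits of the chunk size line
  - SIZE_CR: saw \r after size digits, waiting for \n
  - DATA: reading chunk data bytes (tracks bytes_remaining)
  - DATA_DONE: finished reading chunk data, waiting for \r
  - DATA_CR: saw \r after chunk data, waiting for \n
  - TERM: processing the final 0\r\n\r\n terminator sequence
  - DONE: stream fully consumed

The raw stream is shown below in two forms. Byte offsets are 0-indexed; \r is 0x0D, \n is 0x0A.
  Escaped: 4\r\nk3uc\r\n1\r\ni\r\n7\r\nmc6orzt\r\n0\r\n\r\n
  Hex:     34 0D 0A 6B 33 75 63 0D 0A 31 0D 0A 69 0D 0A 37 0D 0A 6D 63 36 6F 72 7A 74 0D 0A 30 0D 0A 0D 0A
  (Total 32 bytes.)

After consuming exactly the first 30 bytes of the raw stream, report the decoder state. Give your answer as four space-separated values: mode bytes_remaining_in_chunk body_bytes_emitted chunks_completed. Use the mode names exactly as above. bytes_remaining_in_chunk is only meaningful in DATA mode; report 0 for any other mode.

Byte 0 = '4': mode=SIZE remaining=0 emitted=0 chunks_done=0
Byte 1 = 0x0D: mode=SIZE_CR remaining=0 emitted=0 chunks_done=0
Byte 2 = 0x0A: mode=DATA remaining=4 emitted=0 chunks_done=0
Byte 3 = 'k': mode=DATA remaining=3 emitted=1 chunks_done=0
Byte 4 = '3': mode=DATA remaining=2 emitted=2 chunks_done=0
Byte 5 = 'u': mode=DATA remaining=1 emitted=3 chunks_done=0
Byte 6 = 'c': mode=DATA_DONE remaining=0 emitted=4 chunks_done=0
Byte 7 = 0x0D: mode=DATA_CR remaining=0 emitted=4 chunks_done=0
Byte 8 = 0x0A: mode=SIZE remaining=0 emitted=4 chunks_done=1
Byte 9 = '1': mode=SIZE remaining=0 emitted=4 chunks_done=1
Byte 10 = 0x0D: mode=SIZE_CR remaining=0 emitted=4 chunks_done=1
Byte 11 = 0x0A: mode=DATA remaining=1 emitted=4 chunks_done=1
Byte 12 = 'i': mode=DATA_DONE remaining=0 emitted=5 chunks_done=1
Byte 13 = 0x0D: mode=DATA_CR remaining=0 emitted=5 chunks_done=1
Byte 14 = 0x0A: mode=SIZE remaining=0 emitted=5 chunks_done=2
Byte 15 = '7': mode=SIZE remaining=0 emitted=5 chunks_done=2
Byte 16 = 0x0D: mode=SIZE_CR remaining=0 emitted=5 chunks_done=2
Byte 17 = 0x0A: mode=DATA remaining=7 emitted=5 chunks_done=2
Byte 18 = 'm': mode=DATA remaining=6 emitted=6 chunks_done=2
Byte 19 = 'c': mode=DATA remaining=5 emitted=7 chunks_done=2
Byte 20 = '6': mode=DATA remaining=4 emitted=8 chunks_done=2
Byte 21 = 'o': mode=DATA remaining=3 emitted=9 chunks_done=2
Byte 22 = 'r': mode=DATA remaining=2 emitted=10 chunks_done=2
Byte 23 = 'z': mode=DATA remaining=1 emitted=11 chunks_done=2
Byte 24 = 't': mode=DATA_DONE remaining=0 emitted=12 chunks_done=2
Byte 25 = 0x0D: mode=DATA_CR remaining=0 emitted=12 chunks_done=2
Byte 26 = 0x0A: mode=SIZE remaining=0 emitted=12 chunks_done=3
Byte 27 = '0': mode=SIZE remaining=0 emitted=12 chunks_done=3
Byte 28 = 0x0D: mode=SIZE_CR remaining=0 emitted=12 chunks_done=3
Byte 29 = 0x0A: mode=TERM remaining=0 emitted=12 chunks_done=3

Answer: TERM 0 12 3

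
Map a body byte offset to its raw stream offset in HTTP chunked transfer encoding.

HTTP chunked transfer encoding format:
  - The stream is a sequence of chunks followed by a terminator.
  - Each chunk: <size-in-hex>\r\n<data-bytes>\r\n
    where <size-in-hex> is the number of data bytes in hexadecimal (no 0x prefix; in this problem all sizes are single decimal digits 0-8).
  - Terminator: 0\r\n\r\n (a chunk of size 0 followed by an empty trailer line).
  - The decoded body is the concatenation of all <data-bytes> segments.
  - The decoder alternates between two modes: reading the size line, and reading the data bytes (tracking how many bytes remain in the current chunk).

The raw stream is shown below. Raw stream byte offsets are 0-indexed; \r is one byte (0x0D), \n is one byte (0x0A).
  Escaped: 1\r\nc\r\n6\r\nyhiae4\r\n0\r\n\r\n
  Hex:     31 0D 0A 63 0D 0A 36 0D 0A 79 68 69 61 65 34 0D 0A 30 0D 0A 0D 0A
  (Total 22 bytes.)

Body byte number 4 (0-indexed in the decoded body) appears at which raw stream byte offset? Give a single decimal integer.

Chunk 1: stream[0..1]='1' size=0x1=1, data at stream[3..4]='c' -> body[0..1], body so far='c'
Chunk 2: stream[6..7]='6' size=0x6=6, data at stream[9..15]='yhiae4' -> body[1..7], body so far='cyhiae4'
Chunk 3: stream[17..18]='0' size=0 (terminator). Final body='cyhiae4' (7 bytes)
Body byte 4 at stream offset 12

Answer: 12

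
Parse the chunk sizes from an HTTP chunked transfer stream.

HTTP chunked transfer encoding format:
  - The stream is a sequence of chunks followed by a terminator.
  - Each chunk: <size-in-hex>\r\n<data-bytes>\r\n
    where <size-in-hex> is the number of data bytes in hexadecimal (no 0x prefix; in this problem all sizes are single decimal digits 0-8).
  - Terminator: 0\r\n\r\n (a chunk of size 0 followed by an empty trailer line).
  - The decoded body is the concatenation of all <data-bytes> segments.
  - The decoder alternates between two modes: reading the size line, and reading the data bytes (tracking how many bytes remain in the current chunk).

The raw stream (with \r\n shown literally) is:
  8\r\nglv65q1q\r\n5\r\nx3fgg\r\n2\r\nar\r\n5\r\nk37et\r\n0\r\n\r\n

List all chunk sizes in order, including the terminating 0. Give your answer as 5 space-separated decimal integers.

Chunk 1: stream[0..1]='8' size=0x8=8, data at stream[3..11]='glv65q1q' -> body[0..8], body so far='glv65q1q'
Chunk 2: stream[13..14]='5' size=0x5=5, data at stream[16..21]='x3fgg' -> body[8..13], body so far='glv65q1qx3fgg'
Chunk 3: stream[23..24]='2' size=0x2=2, data at stream[26..28]='ar' -> body[13..15], body so far='glv65q1qx3fggar'
Chunk 4: stream[30..31]='5' size=0x5=5, data at stream[33..38]='k37et' -> body[15..20], body so far='glv65q1qx3fggark37et'
Chunk 5: stream[40..41]='0' size=0 (terminator). Final body='glv65q1qx3fggark37et' (20 bytes)

Answer: 8 5 2 5 0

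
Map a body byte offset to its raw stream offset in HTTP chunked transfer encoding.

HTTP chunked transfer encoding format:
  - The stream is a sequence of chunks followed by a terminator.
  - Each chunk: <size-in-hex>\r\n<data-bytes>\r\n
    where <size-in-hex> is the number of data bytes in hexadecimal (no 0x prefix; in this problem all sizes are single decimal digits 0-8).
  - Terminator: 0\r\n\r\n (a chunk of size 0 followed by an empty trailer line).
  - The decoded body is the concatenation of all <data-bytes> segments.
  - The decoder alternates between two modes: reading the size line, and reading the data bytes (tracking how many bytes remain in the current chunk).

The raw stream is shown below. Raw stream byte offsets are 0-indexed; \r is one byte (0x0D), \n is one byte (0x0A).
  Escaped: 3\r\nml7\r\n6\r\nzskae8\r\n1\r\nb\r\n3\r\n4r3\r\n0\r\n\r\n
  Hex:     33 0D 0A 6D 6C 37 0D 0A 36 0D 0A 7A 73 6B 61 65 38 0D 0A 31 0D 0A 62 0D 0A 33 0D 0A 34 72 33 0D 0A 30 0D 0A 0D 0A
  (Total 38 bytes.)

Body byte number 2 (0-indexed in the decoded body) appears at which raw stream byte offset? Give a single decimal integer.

Answer: 5

Derivation:
Chunk 1: stream[0..1]='3' size=0x3=3, data at stream[3..6]='ml7' -> body[0..3], body so far='ml7'
Chunk 2: stream[8..9]='6' size=0x6=6, data at stream[11..17]='zskae8' -> body[3..9], body so far='ml7zskae8'
Chunk 3: stream[19..20]='1' size=0x1=1, data at stream[22..23]='b' -> body[9..10], body so far='ml7zskae8b'
Chunk 4: stream[25..26]='3' size=0x3=3, data at stream[28..31]='4r3' -> body[10..13], body so far='ml7zskae8b4r3'
Chunk 5: stream[33..34]='0' size=0 (terminator). Final body='ml7zskae8b4r3' (13 bytes)
Body byte 2 at stream offset 5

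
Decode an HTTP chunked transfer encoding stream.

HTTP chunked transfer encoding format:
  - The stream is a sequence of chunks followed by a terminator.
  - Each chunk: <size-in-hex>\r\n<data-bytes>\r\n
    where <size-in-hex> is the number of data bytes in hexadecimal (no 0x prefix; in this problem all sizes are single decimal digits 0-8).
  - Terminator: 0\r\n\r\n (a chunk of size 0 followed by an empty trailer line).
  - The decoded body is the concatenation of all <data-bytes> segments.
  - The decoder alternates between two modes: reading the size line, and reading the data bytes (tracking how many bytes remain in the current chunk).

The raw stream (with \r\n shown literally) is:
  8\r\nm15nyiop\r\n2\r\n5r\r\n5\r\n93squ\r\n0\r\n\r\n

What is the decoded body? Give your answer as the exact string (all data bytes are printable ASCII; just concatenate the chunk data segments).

Answer: m15nyiop5r93squ

Derivation:
Chunk 1: stream[0..1]='8' size=0x8=8, data at stream[3..11]='m15nyiop' -> body[0..8], body so far='m15nyiop'
Chunk 2: stream[13..14]='2' size=0x2=2, data at stream[16..18]='5r' -> body[8..10], body so far='m15nyiop5r'
Chunk 3: stream[20..21]='5' size=0x5=5, data at stream[23..28]='93squ' -> body[10..15], body so far='m15nyiop5r93squ'
Chunk 4: stream[30..31]='0' size=0 (terminator). Final body='m15nyiop5r93squ' (15 bytes)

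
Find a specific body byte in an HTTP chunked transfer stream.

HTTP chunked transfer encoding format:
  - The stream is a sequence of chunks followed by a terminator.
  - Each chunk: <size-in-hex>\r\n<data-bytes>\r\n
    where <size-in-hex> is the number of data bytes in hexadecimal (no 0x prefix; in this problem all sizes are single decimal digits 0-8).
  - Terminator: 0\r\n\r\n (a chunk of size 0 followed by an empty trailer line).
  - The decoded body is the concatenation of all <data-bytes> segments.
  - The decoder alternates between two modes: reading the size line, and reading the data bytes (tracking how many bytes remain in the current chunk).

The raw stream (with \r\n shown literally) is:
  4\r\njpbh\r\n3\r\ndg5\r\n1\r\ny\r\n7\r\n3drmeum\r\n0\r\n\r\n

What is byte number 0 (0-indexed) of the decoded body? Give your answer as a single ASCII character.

Chunk 1: stream[0..1]='4' size=0x4=4, data at stream[3..7]='jpbh' -> body[0..4], body so far='jpbh'
Chunk 2: stream[9..10]='3' size=0x3=3, data at stream[12..15]='dg5' -> body[4..7], body so far='jpbhdg5'
Chunk 3: stream[17..18]='1' size=0x1=1, data at stream[20..21]='y' -> body[7..8], body so far='jpbhdg5y'
Chunk 4: stream[23..24]='7' size=0x7=7, data at stream[26..33]='3drmeum' -> body[8..15], body so far='jpbhdg5y3drmeum'
Chunk 5: stream[35..36]='0' size=0 (terminator). Final body='jpbhdg5y3drmeum' (15 bytes)
Body byte 0 = 'j'

Answer: j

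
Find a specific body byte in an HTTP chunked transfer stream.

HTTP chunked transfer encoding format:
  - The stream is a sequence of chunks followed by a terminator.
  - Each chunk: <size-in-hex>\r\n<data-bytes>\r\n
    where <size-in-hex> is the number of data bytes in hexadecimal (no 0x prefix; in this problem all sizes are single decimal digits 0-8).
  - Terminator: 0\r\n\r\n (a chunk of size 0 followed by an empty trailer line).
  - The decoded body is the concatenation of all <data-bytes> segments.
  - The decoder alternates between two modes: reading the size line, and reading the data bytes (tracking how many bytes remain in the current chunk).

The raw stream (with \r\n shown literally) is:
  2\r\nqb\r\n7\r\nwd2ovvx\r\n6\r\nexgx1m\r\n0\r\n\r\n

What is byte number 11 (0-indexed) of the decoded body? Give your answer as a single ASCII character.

Chunk 1: stream[0..1]='2' size=0x2=2, data at stream[3..5]='qb' -> body[0..2], body so far='qb'
Chunk 2: stream[7..8]='7' size=0x7=7, data at stream[10..17]='wd2ovvx' -> body[2..9], body so far='qbwd2ovvx'
Chunk 3: stream[19..20]='6' size=0x6=6, data at stream[22..28]='exgx1m' -> body[9..15], body so far='qbwd2ovvxexgx1m'
Chunk 4: stream[30..31]='0' size=0 (terminator). Final body='qbwd2ovvxexgx1m' (15 bytes)
Body byte 11 = 'g'

Answer: g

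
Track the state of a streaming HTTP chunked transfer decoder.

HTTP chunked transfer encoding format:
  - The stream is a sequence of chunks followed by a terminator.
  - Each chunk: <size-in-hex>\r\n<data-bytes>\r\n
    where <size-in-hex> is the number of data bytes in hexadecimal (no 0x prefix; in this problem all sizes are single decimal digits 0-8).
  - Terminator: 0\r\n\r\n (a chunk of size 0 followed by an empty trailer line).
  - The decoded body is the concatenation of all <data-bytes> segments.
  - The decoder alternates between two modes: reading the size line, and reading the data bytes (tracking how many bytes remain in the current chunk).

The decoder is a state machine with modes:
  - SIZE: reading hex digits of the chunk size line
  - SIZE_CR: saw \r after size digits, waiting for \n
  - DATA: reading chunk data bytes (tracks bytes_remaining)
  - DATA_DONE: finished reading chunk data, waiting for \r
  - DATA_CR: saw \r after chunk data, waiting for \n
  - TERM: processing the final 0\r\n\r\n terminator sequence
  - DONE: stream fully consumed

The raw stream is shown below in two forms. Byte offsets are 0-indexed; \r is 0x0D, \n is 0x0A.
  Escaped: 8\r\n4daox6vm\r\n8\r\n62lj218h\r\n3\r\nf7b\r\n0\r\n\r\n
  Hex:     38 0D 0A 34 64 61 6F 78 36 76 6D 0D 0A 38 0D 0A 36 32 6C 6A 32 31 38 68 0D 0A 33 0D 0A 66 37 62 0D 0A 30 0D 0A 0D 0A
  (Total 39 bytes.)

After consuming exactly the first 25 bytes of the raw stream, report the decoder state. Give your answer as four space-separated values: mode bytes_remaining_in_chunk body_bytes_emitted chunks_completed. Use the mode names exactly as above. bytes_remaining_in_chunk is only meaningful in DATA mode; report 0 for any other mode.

Byte 0 = '8': mode=SIZE remaining=0 emitted=0 chunks_done=0
Byte 1 = 0x0D: mode=SIZE_CR remaining=0 emitted=0 chunks_done=0
Byte 2 = 0x0A: mode=DATA remaining=8 emitted=0 chunks_done=0
Byte 3 = '4': mode=DATA remaining=7 emitted=1 chunks_done=0
Byte 4 = 'd': mode=DATA remaining=6 emitted=2 chunks_done=0
Byte 5 = 'a': mode=DATA remaining=5 emitted=3 chunks_done=0
Byte 6 = 'o': mode=DATA remaining=4 emitted=4 chunks_done=0
Byte 7 = 'x': mode=DATA remaining=3 emitted=5 chunks_done=0
Byte 8 = '6': mode=DATA remaining=2 emitted=6 chunks_done=0
Byte 9 = 'v': mode=DATA remaining=1 emitted=7 chunks_done=0
Byte 10 = 'm': mode=DATA_DONE remaining=0 emitted=8 chunks_done=0
Byte 11 = 0x0D: mode=DATA_CR remaining=0 emitted=8 chunks_done=0
Byte 12 = 0x0A: mode=SIZE remaining=0 emitted=8 chunks_done=1
Byte 13 = '8': mode=SIZE remaining=0 emitted=8 chunks_done=1
Byte 14 = 0x0D: mode=SIZE_CR remaining=0 emitted=8 chunks_done=1
Byte 15 = 0x0A: mode=DATA remaining=8 emitted=8 chunks_done=1
Byte 16 = '6': mode=DATA remaining=7 emitted=9 chunks_done=1
Byte 17 = '2': mode=DATA remaining=6 emitted=10 chunks_done=1
Byte 18 = 'l': mode=DATA remaining=5 emitted=11 chunks_done=1
Byte 19 = 'j': mode=DATA remaining=4 emitted=12 chunks_done=1
Byte 20 = '2': mode=DATA remaining=3 emitted=13 chunks_done=1
Byte 21 = '1': mode=DATA remaining=2 emitted=14 chunks_done=1
Byte 22 = '8': mode=DATA remaining=1 emitted=15 chunks_done=1
Byte 23 = 'h': mode=DATA_DONE remaining=0 emitted=16 chunks_done=1
Byte 24 = 0x0D: mode=DATA_CR remaining=0 emitted=16 chunks_done=1

Answer: DATA_CR 0 16 1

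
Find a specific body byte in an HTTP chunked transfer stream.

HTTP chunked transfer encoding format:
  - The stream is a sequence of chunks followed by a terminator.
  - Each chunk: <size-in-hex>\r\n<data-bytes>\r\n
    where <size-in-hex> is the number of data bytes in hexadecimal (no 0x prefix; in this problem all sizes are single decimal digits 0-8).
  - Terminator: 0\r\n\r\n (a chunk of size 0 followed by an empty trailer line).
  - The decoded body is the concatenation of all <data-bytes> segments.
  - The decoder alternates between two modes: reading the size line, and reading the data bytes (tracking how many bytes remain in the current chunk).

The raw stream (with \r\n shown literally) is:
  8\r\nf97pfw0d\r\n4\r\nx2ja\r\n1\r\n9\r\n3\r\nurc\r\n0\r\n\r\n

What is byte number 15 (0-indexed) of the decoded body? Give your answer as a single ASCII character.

Answer: c

Derivation:
Chunk 1: stream[0..1]='8' size=0x8=8, data at stream[3..11]='f97pfw0d' -> body[0..8], body so far='f97pfw0d'
Chunk 2: stream[13..14]='4' size=0x4=4, data at stream[16..20]='x2ja' -> body[8..12], body so far='f97pfw0dx2ja'
Chunk 3: stream[22..23]='1' size=0x1=1, data at stream[25..26]='9' -> body[12..13], body so far='f97pfw0dx2ja9'
Chunk 4: stream[28..29]='3' size=0x3=3, data at stream[31..34]='urc' -> body[13..16], body so far='f97pfw0dx2ja9urc'
Chunk 5: stream[36..37]='0' size=0 (terminator). Final body='f97pfw0dx2ja9urc' (16 bytes)
Body byte 15 = 'c'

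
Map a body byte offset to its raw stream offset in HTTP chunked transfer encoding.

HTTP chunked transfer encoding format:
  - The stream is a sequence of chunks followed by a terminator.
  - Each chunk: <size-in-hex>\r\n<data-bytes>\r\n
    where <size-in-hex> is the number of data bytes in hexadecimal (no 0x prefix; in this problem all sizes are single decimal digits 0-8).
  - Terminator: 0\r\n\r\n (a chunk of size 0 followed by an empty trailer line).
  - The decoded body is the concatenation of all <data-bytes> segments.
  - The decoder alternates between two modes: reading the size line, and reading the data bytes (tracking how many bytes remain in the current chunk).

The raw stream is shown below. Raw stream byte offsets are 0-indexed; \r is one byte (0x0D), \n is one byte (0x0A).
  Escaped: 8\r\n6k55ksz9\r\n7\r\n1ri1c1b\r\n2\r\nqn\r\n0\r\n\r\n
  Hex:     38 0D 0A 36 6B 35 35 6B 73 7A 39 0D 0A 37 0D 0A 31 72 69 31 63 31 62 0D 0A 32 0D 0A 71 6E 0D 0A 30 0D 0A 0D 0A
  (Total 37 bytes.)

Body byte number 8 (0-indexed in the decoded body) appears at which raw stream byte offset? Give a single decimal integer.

Chunk 1: stream[0..1]='8' size=0x8=8, data at stream[3..11]='6k55ksz9' -> body[0..8], body so far='6k55ksz9'
Chunk 2: stream[13..14]='7' size=0x7=7, data at stream[16..23]='1ri1c1b' -> body[8..15], body so far='6k55ksz91ri1c1b'
Chunk 3: stream[25..26]='2' size=0x2=2, data at stream[28..30]='qn' -> body[15..17], body so far='6k55ksz91ri1c1bqn'
Chunk 4: stream[32..33]='0' size=0 (terminator). Final body='6k55ksz91ri1c1bqn' (17 bytes)
Body byte 8 at stream offset 16

Answer: 16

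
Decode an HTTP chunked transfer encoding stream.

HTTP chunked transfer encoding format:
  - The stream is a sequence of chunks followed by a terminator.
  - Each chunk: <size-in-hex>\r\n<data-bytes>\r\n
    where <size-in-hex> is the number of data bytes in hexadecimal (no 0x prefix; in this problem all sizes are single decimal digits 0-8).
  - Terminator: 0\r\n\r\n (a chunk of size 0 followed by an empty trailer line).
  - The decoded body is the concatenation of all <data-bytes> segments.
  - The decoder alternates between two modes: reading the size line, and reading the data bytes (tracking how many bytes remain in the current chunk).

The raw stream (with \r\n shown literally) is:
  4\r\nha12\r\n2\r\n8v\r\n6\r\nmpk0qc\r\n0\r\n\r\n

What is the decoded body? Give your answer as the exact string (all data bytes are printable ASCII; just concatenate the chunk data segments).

Chunk 1: stream[0..1]='4' size=0x4=4, data at stream[3..7]='ha12' -> body[0..4], body so far='ha12'
Chunk 2: stream[9..10]='2' size=0x2=2, data at stream[12..14]='8v' -> body[4..6], body so far='ha128v'
Chunk 3: stream[16..17]='6' size=0x6=6, data at stream[19..25]='mpk0qc' -> body[6..12], body so far='ha128vmpk0qc'
Chunk 4: stream[27..28]='0' size=0 (terminator). Final body='ha128vmpk0qc' (12 bytes)

Answer: ha128vmpk0qc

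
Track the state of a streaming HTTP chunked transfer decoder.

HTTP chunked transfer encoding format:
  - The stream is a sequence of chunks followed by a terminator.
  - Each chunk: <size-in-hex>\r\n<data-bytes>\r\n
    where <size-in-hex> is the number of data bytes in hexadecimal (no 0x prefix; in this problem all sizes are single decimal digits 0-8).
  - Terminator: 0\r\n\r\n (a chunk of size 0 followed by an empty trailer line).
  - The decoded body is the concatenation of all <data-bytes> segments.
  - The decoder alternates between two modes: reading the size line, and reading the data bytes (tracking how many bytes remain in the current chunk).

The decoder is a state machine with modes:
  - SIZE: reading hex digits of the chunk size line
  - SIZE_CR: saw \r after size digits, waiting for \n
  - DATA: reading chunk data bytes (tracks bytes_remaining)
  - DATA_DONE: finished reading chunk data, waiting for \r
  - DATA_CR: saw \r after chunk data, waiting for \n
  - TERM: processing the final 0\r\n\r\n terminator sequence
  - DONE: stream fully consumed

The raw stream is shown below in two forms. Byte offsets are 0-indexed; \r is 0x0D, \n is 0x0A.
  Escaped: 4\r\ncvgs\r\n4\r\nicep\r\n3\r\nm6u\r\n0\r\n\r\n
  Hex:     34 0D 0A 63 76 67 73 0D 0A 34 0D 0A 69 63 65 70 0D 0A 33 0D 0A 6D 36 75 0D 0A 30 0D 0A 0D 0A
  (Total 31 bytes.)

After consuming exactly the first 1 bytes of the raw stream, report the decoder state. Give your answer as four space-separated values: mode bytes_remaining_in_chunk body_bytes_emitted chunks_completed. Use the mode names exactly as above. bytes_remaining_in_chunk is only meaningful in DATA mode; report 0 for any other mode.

Byte 0 = '4': mode=SIZE remaining=0 emitted=0 chunks_done=0

Answer: SIZE 0 0 0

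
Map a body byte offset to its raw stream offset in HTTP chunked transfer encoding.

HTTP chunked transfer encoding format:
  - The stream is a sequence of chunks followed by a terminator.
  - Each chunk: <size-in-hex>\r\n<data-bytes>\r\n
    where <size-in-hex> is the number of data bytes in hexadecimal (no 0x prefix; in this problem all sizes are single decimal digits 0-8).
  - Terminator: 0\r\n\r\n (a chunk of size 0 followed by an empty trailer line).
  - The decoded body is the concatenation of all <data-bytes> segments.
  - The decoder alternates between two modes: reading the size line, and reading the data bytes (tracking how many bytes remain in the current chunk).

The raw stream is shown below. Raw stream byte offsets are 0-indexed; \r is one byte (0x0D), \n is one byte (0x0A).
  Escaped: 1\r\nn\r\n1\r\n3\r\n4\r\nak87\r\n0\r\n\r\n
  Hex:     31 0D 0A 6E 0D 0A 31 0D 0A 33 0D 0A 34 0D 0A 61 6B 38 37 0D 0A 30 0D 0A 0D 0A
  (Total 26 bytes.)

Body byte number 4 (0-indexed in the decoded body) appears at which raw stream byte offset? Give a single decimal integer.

Answer: 17

Derivation:
Chunk 1: stream[0..1]='1' size=0x1=1, data at stream[3..4]='n' -> body[0..1], body so far='n'
Chunk 2: stream[6..7]='1' size=0x1=1, data at stream[9..10]='3' -> body[1..2], body so far='n3'
Chunk 3: stream[12..13]='4' size=0x4=4, data at stream[15..19]='ak87' -> body[2..6], body so far='n3ak87'
Chunk 4: stream[21..22]='0' size=0 (terminator). Final body='n3ak87' (6 bytes)
Body byte 4 at stream offset 17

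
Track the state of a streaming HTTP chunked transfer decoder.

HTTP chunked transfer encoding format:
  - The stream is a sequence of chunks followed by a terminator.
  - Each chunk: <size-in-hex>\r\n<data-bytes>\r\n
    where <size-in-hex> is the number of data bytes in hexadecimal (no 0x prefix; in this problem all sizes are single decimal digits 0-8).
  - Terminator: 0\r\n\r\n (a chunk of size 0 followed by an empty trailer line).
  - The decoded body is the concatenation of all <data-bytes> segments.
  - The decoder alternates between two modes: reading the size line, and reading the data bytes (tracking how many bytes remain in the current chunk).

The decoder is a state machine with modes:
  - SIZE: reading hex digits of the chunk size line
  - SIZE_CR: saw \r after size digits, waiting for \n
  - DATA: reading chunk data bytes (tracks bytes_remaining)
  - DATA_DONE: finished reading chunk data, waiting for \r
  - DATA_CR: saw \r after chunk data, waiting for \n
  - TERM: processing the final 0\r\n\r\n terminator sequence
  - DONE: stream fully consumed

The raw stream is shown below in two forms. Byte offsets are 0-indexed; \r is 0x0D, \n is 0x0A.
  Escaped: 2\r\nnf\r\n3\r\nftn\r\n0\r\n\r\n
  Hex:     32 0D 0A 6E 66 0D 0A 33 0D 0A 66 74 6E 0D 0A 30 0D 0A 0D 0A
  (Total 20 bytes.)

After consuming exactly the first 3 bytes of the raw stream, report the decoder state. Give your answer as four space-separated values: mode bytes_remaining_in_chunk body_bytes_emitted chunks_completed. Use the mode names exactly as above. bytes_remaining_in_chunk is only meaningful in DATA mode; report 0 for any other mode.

Answer: DATA 2 0 0

Derivation:
Byte 0 = '2': mode=SIZE remaining=0 emitted=0 chunks_done=0
Byte 1 = 0x0D: mode=SIZE_CR remaining=0 emitted=0 chunks_done=0
Byte 2 = 0x0A: mode=DATA remaining=2 emitted=0 chunks_done=0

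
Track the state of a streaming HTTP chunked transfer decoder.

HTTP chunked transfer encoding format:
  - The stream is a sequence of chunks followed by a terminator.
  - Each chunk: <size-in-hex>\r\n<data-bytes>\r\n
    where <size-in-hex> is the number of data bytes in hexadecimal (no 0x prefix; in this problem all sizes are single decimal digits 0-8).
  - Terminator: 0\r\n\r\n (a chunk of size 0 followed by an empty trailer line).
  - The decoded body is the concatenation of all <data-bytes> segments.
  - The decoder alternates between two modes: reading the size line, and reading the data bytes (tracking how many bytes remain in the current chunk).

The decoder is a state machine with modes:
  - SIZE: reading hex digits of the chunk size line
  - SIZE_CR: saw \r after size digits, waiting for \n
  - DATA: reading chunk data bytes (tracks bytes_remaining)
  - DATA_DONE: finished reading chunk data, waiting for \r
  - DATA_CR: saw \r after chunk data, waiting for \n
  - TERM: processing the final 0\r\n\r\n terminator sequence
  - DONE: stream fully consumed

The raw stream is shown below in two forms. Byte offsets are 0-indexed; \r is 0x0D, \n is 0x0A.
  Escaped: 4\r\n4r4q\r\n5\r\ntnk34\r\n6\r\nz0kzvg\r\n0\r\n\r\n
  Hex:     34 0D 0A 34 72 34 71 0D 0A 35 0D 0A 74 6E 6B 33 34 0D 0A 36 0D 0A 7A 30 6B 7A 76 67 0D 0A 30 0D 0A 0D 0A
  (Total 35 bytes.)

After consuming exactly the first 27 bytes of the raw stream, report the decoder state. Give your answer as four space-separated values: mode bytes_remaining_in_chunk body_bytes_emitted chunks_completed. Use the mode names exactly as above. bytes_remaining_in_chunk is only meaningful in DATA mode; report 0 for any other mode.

Byte 0 = '4': mode=SIZE remaining=0 emitted=0 chunks_done=0
Byte 1 = 0x0D: mode=SIZE_CR remaining=0 emitted=0 chunks_done=0
Byte 2 = 0x0A: mode=DATA remaining=4 emitted=0 chunks_done=0
Byte 3 = '4': mode=DATA remaining=3 emitted=1 chunks_done=0
Byte 4 = 'r': mode=DATA remaining=2 emitted=2 chunks_done=0
Byte 5 = '4': mode=DATA remaining=1 emitted=3 chunks_done=0
Byte 6 = 'q': mode=DATA_DONE remaining=0 emitted=4 chunks_done=0
Byte 7 = 0x0D: mode=DATA_CR remaining=0 emitted=4 chunks_done=0
Byte 8 = 0x0A: mode=SIZE remaining=0 emitted=4 chunks_done=1
Byte 9 = '5': mode=SIZE remaining=0 emitted=4 chunks_done=1
Byte 10 = 0x0D: mode=SIZE_CR remaining=0 emitted=4 chunks_done=1
Byte 11 = 0x0A: mode=DATA remaining=5 emitted=4 chunks_done=1
Byte 12 = 't': mode=DATA remaining=4 emitted=5 chunks_done=1
Byte 13 = 'n': mode=DATA remaining=3 emitted=6 chunks_done=1
Byte 14 = 'k': mode=DATA remaining=2 emitted=7 chunks_done=1
Byte 15 = '3': mode=DATA remaining=1 emitted=8 chunks_done=1
Byte 16 = '4': mode=DATA_DONE remaining=0 emitted=9 chunks_done=1
Byte 17 = 0x0D: mode=DATA_CR remaining=0 emitted=9 chunks_done=1
Byte 18 = 0x0A: mode=SIZE remaining=0 emitted=9 chunks_done=2
Byte 19 = '6': mode=SIZE remaining=0 emitted=9 chunks_done=2
Byte 20 = 0x0D: mode=SIZE_CR remaining=0 emitted=9 chunks_done=2
Byte 21 = 0x0A: mode=DATA remaining=6 emitted=9 chunks_done=2
Byte 22 = 'z': mode=DATA remaining=5 emitted=10 chunks_done=2
Byte 23 = '0': mode=DATA remaining=4 emitted=11 chunks_done=2
Byte 24 = 'k': mode=DATA remaining=3 emitted=12 chunks_done=2
Byte 25 = 'z': mode=DATA remaining=2 emitted=13 chunks_done=2
Byte 26 = 'v': mode=DATA remaining=1 emitted=14 chunks_done=2

Answer: DATA 1 14 2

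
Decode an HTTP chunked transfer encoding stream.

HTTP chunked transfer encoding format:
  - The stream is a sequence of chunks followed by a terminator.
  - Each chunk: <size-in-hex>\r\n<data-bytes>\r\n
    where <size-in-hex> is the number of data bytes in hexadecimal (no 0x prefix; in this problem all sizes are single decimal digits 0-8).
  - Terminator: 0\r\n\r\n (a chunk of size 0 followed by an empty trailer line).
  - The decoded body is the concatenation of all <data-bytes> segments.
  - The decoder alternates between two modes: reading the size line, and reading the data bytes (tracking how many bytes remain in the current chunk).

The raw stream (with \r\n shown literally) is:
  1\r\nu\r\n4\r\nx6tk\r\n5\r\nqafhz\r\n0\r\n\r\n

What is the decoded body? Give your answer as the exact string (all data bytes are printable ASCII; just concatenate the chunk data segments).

Chunk 1: stream[0..1]='1' size=0x1=1, data at stream[3..4]='u' -> body[0..1], body so far='u'
Chunk 2: stream[6..7]='4' size=0x4=4, data at stream[9..13]='x6tk' -> body[1..5], body so far='ux6tk'
Chunk 3: stream[15..16]='5' size=0x5=5, data at stream[18..23]='qafhz' -> body[5..10], body so far='ux6tkqafhz'
Chunk 4: stream[25..26]='0' size=0 (terminator). Final body='ux6tkqafhz' (10 bytes)

Answer: ux6tkqafhz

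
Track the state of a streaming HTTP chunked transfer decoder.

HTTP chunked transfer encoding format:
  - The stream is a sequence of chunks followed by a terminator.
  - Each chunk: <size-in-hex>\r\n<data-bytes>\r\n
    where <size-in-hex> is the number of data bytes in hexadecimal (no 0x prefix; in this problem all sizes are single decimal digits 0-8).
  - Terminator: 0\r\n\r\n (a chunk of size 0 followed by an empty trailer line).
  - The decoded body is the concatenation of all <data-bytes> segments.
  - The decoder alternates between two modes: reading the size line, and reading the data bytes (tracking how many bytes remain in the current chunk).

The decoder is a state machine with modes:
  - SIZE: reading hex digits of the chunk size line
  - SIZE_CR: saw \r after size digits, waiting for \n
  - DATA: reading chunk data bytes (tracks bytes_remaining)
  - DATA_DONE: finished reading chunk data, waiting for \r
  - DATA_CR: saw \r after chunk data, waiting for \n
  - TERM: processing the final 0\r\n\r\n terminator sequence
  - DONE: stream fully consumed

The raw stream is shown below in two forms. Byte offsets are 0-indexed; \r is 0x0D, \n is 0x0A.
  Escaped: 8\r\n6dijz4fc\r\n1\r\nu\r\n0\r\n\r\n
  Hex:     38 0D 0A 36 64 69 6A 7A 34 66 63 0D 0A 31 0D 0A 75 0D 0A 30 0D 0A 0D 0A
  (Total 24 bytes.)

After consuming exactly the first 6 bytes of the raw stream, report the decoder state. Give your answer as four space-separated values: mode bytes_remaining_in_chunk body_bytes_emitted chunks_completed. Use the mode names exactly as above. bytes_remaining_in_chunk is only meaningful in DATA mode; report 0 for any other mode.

Answer: DATA 5 3 0

Derivation:
Byte 0 = '8': mode=SIZE remaining=0 emitted=0 chunks_done=0
Byte 1 = 0x0D: mode=SIZE_CR remaining=0 emitted=0 chunks_done=0
Byte 2 = 0x0A: mode=DATA remaining=8 emitted=0 chunks_done=0
Byte 3 = '6': mode=DATA remaining=7 emitted=1 chunks_done=0
Byte 4 = 'd': mode=DATA remaining=6 emitted=2 chunks_done=0
Byte 5 = 'i': mode=DATA remaining=5 emitted=3 chunks_done=0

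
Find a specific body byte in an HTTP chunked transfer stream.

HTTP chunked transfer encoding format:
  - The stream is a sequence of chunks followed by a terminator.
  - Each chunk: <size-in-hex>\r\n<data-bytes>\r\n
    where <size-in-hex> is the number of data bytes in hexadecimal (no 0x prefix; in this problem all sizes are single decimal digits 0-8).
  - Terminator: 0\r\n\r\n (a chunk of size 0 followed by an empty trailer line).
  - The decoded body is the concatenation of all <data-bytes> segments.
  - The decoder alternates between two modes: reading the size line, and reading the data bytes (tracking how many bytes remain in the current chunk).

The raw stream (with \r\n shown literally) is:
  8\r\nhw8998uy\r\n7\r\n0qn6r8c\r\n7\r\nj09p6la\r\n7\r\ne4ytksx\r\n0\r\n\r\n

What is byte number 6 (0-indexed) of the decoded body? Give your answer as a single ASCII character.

Answer: u

Derivation:
Chunk 1: stream[0..1]='8' size=0x8=8, data at stream[3..11]='hw8998uy' -> body[0..8], body so far='hw8998uy'
Chunk 2: stream[13..14]='7' size=0x7=7, data at stream[16..23]='0qn6r8c' -> body[8..15], body so far='hw8998uy0qn6r8c'
Chunk 3: stream[25..26]='7' size=0x7=7, data at stream[28..35]='j09p6la' -> body[15..22], body so far='hw8998uy0qn6r8cj09p6la'
Chunk 4: stream[37..38]='7' size=0x7=7, data at stream[40..47]='e4ytksx' -> body[22..29], body so far='hw8998uy0qn6r8cj09p6lae4ytksx'
Chunk 5: stream[49..50]='0' size=0 (terminator). Final body='hw8998uy0qn6r8cj09p6lae4ytksx' (29 bytes)
Body byte 6 = 'u'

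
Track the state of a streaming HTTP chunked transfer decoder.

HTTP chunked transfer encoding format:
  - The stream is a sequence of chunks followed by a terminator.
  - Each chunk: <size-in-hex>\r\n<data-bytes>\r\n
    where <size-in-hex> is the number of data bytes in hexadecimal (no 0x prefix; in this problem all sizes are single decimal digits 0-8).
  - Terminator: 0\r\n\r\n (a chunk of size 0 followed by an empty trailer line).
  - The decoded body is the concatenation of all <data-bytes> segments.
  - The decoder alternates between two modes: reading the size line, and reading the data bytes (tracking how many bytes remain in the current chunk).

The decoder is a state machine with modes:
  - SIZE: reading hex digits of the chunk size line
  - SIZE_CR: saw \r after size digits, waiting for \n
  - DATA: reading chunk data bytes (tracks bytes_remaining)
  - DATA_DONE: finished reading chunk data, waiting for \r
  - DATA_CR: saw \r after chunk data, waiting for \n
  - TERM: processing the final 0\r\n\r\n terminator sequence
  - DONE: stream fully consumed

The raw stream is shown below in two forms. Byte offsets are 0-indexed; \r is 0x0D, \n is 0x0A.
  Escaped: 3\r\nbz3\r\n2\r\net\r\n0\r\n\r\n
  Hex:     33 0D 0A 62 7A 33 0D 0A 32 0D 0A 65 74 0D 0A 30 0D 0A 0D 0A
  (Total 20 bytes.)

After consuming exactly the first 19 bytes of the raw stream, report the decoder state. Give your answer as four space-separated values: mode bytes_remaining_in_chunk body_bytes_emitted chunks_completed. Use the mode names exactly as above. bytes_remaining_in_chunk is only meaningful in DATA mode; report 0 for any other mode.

Byte 0 = '3': mode=SIZE remaining=0 emitted=0 chunks_done=0
Byte 1 = 0x0D: mode=SIZE_CR remaining=0 emitted=0 chunks_done=0
Byte 2 = 0x0A: mode=DATA remaining=3 emitted=0 chunks_done=0
Byte 3 = 'b': mode=DATA remaining=2 emitted=1 chunks_done=0
Byte 4 = 'z': mode=DATA remaining=1 emitted=2 chunks_done=0
Byte 5 = '3': mode=DATA_DONE remaining=0 emitted=3 chunks_done=0
Byte 6 = 0x0D: mode=DATA_CR remaining=0 emitted=3 chunks_done=0
Byte 7 = 0x0A: mode=SIZE remaining=0 emitted=3 chunks_done=1
Byte 8 = '2': mode=SIZE remaining=0 emitted=3 chunks_done=1
Byte 9 = 0x0D: mode=SIZE_CR remaining=0 emitted=3 chunks_done=1
Byte 10 = 0x0A: mode=DATA remaining=2 emitted=3 chunks_done=1
Byte 11 = 'e': mode=DATA remaining=1 emitted=4 chunks_done=1
Byte 12 = 't': mode=DATA_DONE remaining=0 emitted=5 chunks_done=1
Byte 13 = 0x0D: mode=DATA_CR remaining=0 emitted=5 chunks_done=1
Byte 14 = 0x0A: mode=SIZE remaining=0 emitted=5 chunks_done=2
Byte 15 = '0': mode=SIZE remaining=0 emitted=5 chunks_done=2
Byte 16 = 0x0D: mode=SIZE_CR remaining=0 emitted=5 chunks_done=2
Byte 17 = 0x0A: mode=TERM remaining=0 emitted=5 chunks_done=2
Byte 18 = 0x0D: mode=TERM remaining=0 emitted=5 chunks_done=2

Answer: TERM 0 5 2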